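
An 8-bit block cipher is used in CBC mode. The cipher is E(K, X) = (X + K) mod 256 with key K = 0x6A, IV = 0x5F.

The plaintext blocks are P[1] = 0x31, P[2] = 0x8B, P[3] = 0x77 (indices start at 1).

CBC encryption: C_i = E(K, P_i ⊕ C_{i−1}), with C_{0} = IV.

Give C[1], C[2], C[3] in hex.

C[1]: P[1] ⊕ 0x5F = 0x6E; E(K, 0x6E) = 0xD8.
C[2]: P[2] ⊕ 0xD8 = 0x53; E(K, 0x53) = 0xBD.
C[3]: P[3] ⊕ 0xBD = 0xCA; E(K, 0xCA) = 0x34.

C[1] = 0xD8, C[2] = 0xBD, C[3] = 0x34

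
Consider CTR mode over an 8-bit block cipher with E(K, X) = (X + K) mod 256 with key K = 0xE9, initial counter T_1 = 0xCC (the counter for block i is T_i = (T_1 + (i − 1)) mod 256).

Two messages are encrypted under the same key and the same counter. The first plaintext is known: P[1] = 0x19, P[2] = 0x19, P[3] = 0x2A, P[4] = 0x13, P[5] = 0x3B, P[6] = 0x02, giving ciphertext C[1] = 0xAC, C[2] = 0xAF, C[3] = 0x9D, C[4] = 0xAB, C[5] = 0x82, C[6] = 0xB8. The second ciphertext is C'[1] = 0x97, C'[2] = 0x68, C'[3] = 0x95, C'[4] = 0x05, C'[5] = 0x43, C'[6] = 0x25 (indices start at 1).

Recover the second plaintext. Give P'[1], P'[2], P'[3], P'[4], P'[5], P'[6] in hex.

P'[1] = 0x22, P'[2] = 0xDE, P'[3] = 0x22, P'[4] = 0xBD, P'[5] = 0xFA, P'[6] = 0x9F

In CTR with a reused counter, both messages share the same keystream S_i, so C_i ⊕ C'_i = P_i ⊕ P'_i and thus P'_i = P_i ⊕ C_i ⊕ C'_i.
P'[1]: 0x19 ⊕ 0xAC ⊕ 0x97 = 0x22.
P'[2]: 0x19 ⊕ 0xAF ⊕ 0x68 = 0xDE.
P'[3]: 0x2A ⊕ 0x9D ⊕ 0x95 = 0x22.
P'[4]: 0x13 ⊕ 0xAB ⊕ 0x05 = 0xBD.
P'[5]: 0x3B ⊕ 0x82 ⊕ 0x43 = 0xFA.
P'[6]: 0x02 ⊕ 0xB8 ⊕ 0x25 = 0x9F.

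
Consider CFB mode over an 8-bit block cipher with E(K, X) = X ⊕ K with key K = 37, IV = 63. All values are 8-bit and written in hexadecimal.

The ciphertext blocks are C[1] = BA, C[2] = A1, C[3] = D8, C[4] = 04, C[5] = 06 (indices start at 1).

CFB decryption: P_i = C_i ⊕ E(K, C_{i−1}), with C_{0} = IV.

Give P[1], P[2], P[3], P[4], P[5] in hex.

P[1] = EE, P[2] = 2C, P[3] = 4E, P[4] = EB, P[5] = 35

P[1]: E(K, 63) = 54; BA ⊕ 54 = EE.
P[2]: E(K, BA) = 8D; A1 ⊕ 8D = 2C.
P[3]: E(K, A1) = 96; D8 ⊕ 96 = 4E.
P[4]: E(K, D8) = EF; 04 ⊕ EF = EB.
P[5]: E(K, 04) = 33; 06 ⊕ 33 = 35.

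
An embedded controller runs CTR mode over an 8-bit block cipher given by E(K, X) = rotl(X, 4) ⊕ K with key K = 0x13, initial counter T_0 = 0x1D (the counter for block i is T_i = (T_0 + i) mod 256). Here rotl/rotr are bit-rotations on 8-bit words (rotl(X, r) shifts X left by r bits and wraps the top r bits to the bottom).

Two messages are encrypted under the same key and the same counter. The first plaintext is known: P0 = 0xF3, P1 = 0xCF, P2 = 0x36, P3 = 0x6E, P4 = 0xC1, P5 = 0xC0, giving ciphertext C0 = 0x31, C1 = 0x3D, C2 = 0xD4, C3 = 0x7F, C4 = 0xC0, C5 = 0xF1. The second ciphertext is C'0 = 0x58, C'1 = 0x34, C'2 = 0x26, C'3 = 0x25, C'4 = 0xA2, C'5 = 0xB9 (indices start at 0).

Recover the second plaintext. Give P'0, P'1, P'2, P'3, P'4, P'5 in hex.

P'0 = 0x9A, P'1 = 0xC6, P'2 = 0xC4, P'3 = 0x34, P'4 = 0xA3, P'5 = 0x88

In CTR with a reused counter, both messages share the same keystream S_i, so C_i ⊕ C'_i = P_i ⊕ P'_i and thus P'_i = P_i ⊕ C_i ⊕ C'_i.
P'0: 0xF3 ⊕ 0x31 ⊕ 0x58 = 0x9A.
P'1: 0xCF ⊕ 0x3D ⊕ 0x34 = 0xC6.
P'2: 0x36 ⊕ 0xD4 ⊕ 0x26 = 0xC4.
P'3: 0x6E ⊕ 0x7F ⊕ 0x25 = 0x34.
P'4: 0xC1 ⊕ 0xC0 ⊕ 0xA2 = 0xA3.
P'5: 0xC0 ⊕ 0xF1 ⊕ 0xB9 = 0x88.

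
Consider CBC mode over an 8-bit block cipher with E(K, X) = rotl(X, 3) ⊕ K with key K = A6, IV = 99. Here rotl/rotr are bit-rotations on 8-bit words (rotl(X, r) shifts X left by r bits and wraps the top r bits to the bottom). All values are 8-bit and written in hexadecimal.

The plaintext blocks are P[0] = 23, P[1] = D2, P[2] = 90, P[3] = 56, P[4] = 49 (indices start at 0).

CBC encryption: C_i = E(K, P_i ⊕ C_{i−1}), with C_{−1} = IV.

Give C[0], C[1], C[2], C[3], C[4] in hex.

C[0]: P[0] ⊕ 99 = BA; E(K, BA) = 73.
C[1]: P[1] ⊕ 73 = A1; E(K, A1) = AB.
C[2]: P[2] ⊕ AB = 3B; E(K, 3B) = 7F.
C[3]: P[3] ⊕ 7F = 29; E(K, 29) = EF.
C[4]: P[4] ⊕ EF = A6; E(K, A6) = 93.

C[0] = 73, C[1] = AB, C[2] = 7F, C[3] = EF, C[4] = 93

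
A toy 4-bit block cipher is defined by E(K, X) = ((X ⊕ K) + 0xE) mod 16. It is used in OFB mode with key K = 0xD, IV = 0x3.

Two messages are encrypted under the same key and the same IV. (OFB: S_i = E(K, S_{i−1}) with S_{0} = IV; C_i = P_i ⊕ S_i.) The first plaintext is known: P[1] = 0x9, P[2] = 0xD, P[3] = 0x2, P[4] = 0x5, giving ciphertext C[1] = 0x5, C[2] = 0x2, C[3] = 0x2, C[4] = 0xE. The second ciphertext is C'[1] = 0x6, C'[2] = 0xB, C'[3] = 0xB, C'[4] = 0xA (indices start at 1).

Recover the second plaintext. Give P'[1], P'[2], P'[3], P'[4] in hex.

In OFB with a reused IV, both messages share the same keystream S_i, so C_i ⊕ C'_i = P_i ⊕ P'_i and thus P'_i = P_i ⊕ C_i ⊕ C'_i.
P'[1]: 0x9 ⊕ 0x5 ⊕ 0x6 = 0xA.
P'[2]: 0xD ⊕ 0x2 ⊕ 0xB = 0x4.
P'[3]: 0x2 ⊕ 0x2 ⊕ 0xB = 0xB.
P'[4]: 0x5 ⊕ 0xE ⊕ 0xA = 0x1.

P'[1] = 0xA, P'[2] = 0x4, P'[3] = 0xB, P'[4] = 0x1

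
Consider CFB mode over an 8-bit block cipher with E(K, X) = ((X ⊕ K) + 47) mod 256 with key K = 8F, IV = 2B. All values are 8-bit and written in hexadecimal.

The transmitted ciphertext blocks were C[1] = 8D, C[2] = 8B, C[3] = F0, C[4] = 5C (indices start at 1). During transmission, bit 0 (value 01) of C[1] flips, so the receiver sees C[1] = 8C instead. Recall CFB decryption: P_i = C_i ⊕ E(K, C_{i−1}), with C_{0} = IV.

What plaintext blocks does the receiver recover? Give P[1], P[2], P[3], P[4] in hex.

Only C[1] changed, to 8C. In CFB, a change in C_i flips the same bit in P_i and garbles P_{i+1}. Decrypting the received ciphertext:
P[1]: E(K, 2B) = EB; 8C ⊕ EB = 67.
P[2]: E(K, 8C) = 4A; 8B ⊕ 4A = C1.
P[3]: E(K, 8B) = 4B; F0 ⊕ 4B = BB.
P[4]: E(K, F0) = C6; 5C ⊕ C6 = 9A.
Blocks that differ from the original plaintext: P[1], P[2].

P[1] = 67, P[2] = C1, P[3] = BB, P[4] = 9A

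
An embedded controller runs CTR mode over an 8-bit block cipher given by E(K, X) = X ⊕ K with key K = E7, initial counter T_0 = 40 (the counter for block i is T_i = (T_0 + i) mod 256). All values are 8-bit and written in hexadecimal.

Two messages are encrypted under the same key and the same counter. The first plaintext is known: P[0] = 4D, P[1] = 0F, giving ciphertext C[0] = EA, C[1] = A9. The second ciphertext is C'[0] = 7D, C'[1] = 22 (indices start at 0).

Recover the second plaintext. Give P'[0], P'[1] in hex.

P'[0] = DA, P'[1] = 84

In CTR with a reused counter, both messages share the same keystream S_i, so C_i ⊕ C'_i = P_i ⊕ P'_i and thus P'_i = P_i ⊕ C_i ⊕ C'_i.
P'[0]: 4D ⊕ EA ⊕ 7D = DA.
P'[1]: 0F ⊕ A9 ⊕ 22 = 84.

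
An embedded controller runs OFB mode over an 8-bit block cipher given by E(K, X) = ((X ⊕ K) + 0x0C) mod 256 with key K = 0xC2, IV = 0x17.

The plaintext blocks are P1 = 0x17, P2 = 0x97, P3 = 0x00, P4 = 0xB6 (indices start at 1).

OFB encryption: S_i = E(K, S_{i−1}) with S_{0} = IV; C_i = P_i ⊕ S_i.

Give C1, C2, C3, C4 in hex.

C1 = 0xF6, C2 = 0xB8, C3 = 0xF9, C4 = 0xF1

C1: S = E(K, 0x17) = 0xE1; 0x17 ⊕ 0xE1 = 0xF6.
C2: S = E(K, 0xE1) = 0x2F; 0x97 ⊕ 0x2F = 0xB8.
C3: S = E(K, 0x2F) = 0xF9; 0x00 ⊕ 0xF9 = 0xF9.
C4: S = E(K, 0xF9) = 0x47; 0xB6 ⊕ 0x47 = 0xF1.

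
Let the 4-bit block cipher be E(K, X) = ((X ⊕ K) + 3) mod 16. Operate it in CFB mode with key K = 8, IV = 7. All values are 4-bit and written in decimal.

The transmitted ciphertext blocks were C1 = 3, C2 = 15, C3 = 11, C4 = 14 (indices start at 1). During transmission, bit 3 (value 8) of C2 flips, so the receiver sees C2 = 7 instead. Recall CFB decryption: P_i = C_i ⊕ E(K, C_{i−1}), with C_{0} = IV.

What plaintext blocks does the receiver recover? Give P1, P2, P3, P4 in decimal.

P1 = 1, P2 = 9, P3 = 9, P4 = 8

Only C2 changed, to 7. In CFB, a change in C_i flips the same bit in P_i and garbles P_{i+1}. Decrypting the received ciphertext:
P1: E(K, 7) = 2; 3 ⊕ 2 = 1.
P2: E(K, 3) = 14; 7 ⊕ 14 = 9.
P3: E(K, 7) = 2; 11 ⊕ 2 = 9.
P4: E(K, 11) = 6; 14 ⊕ 6 = 8.
Blocks that differ from the original plaintext: P2, P3.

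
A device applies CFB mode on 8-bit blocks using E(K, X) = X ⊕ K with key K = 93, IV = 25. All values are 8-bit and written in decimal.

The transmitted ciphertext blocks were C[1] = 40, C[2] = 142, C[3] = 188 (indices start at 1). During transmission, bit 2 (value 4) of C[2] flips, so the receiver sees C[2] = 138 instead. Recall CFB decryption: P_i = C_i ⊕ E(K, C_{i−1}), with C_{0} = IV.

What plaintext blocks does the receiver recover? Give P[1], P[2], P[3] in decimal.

Only C[2] changed, to 138. In CFB, a change in C_i flips the same bit in P_i and garbles P_{i+1}. Decrypting the received ciphertext:
P[1]: E(K, 25) = 68; 40 ⊕ 68 = 108.
P[2]: E(K, 40) = 117; 138 ⊕ 117 = 255.
P[3]: E(K, 138) = 215; 188 ⊕ 215 = 107.
Blocks that differ from the original plaintext: P[2], P[3].

P[1] = 108, P[2] = 255, P[3] = 107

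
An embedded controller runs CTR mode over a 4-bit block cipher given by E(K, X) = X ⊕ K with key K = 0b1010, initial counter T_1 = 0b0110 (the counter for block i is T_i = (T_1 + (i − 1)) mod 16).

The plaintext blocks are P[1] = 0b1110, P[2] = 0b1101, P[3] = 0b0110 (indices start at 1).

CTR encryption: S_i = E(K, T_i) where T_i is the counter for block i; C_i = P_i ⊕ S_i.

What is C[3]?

C[3] = 0b0100

C[1]: T = 0b0110, S = E(K, T) = 0b1100; 0b1110 ⊕ 0b1100 = 0b0010.
C[2]: T = 0b0111, S = E(K, T) = 0b1101; 0b1101 ⊕ 0b1101 = 0b0000.
C[3]: T = 0b1000, S = E(K, T) = 0b0010; 0b0110 ⊕ 0b0010 = 0b0100.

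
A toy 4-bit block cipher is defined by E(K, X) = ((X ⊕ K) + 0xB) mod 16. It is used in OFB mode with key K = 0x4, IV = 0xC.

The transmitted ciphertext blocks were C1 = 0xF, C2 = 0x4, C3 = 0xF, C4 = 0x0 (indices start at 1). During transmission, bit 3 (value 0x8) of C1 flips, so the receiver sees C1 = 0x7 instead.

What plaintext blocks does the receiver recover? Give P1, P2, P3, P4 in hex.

OFB decryption: S_i = E(K, S_{i−1}) with S_{0} = IV; P_i = C_i ⊕ S_i.
Only C1 changed, to 0x7. In OFB, a change in C_i flips the same bit in P_i only; the keystream is unaffected. Decrypting the received ciphertext:
P1: S = E(K, 0xC) = 0x3; 0x7 ⊕ 0x3 = 0x4.
P2: S = E(K, 0x3) = 0x2; 0x4 ⊕ 0x2 = 0x6.
P3: S = E(K, 0x2) = 0x1; 0xF ⊕ 0x1 = 0xE.
P4: S = E(K, 0x1) = 0x0; 0x0 ⊕ 0x0 = 0x0.
Blocks that differ from the original plaintext: P1.

P1 = 0x4, P2 = 0x6, P3 = 0xE, P4 = 0x0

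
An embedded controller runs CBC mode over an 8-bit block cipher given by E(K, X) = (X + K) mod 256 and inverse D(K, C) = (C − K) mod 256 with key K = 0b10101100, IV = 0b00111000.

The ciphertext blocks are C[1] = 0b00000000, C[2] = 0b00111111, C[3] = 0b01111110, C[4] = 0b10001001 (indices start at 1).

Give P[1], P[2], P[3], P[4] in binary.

CBC decryption: P_i = D(K, C_i) ⊕ C_{i−1}, with C_{0} = IV.
P[1]: D(K, 0b00000000) = 0b01010100; 0b01010100 ⊕ 0b00111000 = 0b01101100.
P[2]: D(K, 0b00111111) = 0b10010011; 0b10010011 ⊕ 0b00000000 = 0b10010011.
P[3]: D(K, 0b01111110) = 0b11010010; 0b11010010 ⊕ 0b00111111 = 0b11101101.
P[4]: D(K, 0b10001001) = 0b11011101; 0b11011101 ⊕ 0b01111110 = 0b10100011.

P[1] = 0b01101100, P[2] = 0b10010011, P[3] = 0b11101101, P[4] = 0b10100011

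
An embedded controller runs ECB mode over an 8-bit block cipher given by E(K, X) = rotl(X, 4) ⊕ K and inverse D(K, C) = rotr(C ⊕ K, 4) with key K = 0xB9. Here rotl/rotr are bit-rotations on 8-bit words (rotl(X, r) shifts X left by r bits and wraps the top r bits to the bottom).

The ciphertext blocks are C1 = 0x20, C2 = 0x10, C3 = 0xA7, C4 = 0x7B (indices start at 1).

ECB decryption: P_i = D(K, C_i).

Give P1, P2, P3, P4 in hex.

P1 = 0x99, P2 = 0x9A, P3 = 0xE1, P4 = 0x2C

P1: D(K, 0x20) = 0x99.
P2: D(K, 0x10) = 0x9A.
P3: D(K, 0xA7) = 0xE1.
P4: D(K, 0x7B) = 0x2C.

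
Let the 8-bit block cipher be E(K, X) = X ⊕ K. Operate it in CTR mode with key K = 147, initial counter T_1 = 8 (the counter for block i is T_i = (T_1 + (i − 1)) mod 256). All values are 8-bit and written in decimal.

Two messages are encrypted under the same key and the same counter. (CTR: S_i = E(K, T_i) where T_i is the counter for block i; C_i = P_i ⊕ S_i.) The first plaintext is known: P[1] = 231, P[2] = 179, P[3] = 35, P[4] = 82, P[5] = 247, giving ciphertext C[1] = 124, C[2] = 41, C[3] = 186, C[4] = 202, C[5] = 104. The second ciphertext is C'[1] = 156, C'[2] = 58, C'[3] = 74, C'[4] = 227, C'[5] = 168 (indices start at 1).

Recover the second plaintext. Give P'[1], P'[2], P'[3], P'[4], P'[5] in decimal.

P'[1] = 7, P'[2] = 160, P'[3] = 211, P'[4] = 123, P'[5] = 55

In CTR with a reused counter, both messages share the same keystream S_i, so C_i ⊕ C'_i = P_i ⊕ P'_i and thus P'_i = P_i ⊕ C_i ⊕ C'_i.
P'[1]: 231 ⊕ 124 ⊕ 156 = 7.
P'[2]: 179 ⊕ 41 ⊕ 58 = 160.
P'[3]: 35 ⊕ 186 ⊕ 74 = 211.
P'[4]: 82 ⊕ 202 ⊕ 227 = 123.
P'[5]: 247 ⊕ 104 ⊕ 168 = 55.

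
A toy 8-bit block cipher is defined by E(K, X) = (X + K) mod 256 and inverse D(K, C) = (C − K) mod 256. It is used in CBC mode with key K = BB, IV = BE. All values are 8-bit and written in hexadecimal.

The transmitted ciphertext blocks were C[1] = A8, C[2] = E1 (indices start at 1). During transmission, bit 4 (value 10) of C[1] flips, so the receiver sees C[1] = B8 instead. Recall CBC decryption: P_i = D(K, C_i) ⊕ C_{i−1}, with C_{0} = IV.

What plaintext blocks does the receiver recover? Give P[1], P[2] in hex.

Only C[1] changed, to B8. In CBC, a change in C_i garbles P_i and flips the same bit in P_{i+1}. Decrypting the received ciphertext:
P[1]: D(K, B8) = FD; FD ⊕ BE = 43.
P[2]: D(K, E1) = 26; 26 ⊕ B8 = 9E.
Blocks that differ from the original plaintext: P[1], P[2].

P[1] = 43, P[2] = 9E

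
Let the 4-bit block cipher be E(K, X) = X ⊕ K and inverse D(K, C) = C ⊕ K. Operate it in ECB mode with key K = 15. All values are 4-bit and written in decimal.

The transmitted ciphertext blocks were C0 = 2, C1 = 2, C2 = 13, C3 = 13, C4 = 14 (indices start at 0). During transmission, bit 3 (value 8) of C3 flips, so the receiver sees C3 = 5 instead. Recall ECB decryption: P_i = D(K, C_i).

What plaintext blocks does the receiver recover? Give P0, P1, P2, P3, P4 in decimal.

P0 = 13, P1 = 13, P2 = 2, P3 = 10, P4 = 1

Only C3 changed, to 5. In ECB, a change in C_i affects only P_i. Decrypting the received ciphertext:
P0: D(K, 2) = 13.
P1: D(K, 2) = 13.
P2: D(K, 13) = 2.
P3: D(K, 5) = 10.
P4: D(K, 14) = 1.
Blocks that differ from the original plaintext: P3.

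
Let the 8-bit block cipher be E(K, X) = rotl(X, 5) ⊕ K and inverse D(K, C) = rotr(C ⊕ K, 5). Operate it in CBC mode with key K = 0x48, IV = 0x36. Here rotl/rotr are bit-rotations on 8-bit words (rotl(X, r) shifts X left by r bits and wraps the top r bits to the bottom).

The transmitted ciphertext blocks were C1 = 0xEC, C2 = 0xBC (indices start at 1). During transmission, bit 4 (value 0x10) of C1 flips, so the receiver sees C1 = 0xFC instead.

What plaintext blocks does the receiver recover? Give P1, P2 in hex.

CBC decryption: P_i = D(K, C_i) ⊕ C_{i−1}, with C_{0} = IV.
Only C1 changed, to 0xFC. In CBC, a change in C_i garbles P_i and flips the same bit in P_{i+1}. Decrypting the received ciphertext:
P1: D(K, 0xFC) = 0xA5; 0xA5 ⊕ 0x36 = 0x93.
P2: D(K, 0xBC) = 0xA7; 0xA7 ⊕ 0xFC = 0x5B.
Blocks that differ from the original plaintext: P1, P2.

P1 = 0x93, P2 = 0x5B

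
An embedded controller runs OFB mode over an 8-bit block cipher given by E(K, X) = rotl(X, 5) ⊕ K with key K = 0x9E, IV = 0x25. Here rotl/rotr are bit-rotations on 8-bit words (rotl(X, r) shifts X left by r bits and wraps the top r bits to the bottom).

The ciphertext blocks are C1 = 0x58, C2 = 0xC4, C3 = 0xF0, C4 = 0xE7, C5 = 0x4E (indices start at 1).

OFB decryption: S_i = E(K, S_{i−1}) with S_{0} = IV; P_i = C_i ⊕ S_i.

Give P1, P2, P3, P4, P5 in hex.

P1: S = E(K, 0x25) = 0x3A; 0x58 ⊕ 0x3A = 0x62.
P2: S = E(K, 0x3A) = 0xD9; 0xC4 ⊕ 0xD9 = 0x1D.
P3: S = E(K, 0xD9) = 0xA5; 0xF0 ⊕ 0xA5 = 0x55.
P4: S = E(K, 0xA5) = 0x2A; 0xE7 ⊕ 0x2A = 0xCD.
P5: S = E(K, 0x2A) = 0xDB; 0x4E ⊕ 0xDB = 0x95.

P1 = 0x62, P2 = 0x1D, P3 = 0x55, P4 = 0xCD, P5 = 0x95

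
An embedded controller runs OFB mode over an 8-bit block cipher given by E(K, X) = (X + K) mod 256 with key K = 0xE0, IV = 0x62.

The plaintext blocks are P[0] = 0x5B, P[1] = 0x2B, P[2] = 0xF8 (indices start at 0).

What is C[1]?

OFB encryption: S_i = E(K, S_{i−1}) with S_{−1} = IV; C_i = P_i ⊕ S_i.
C[0]: S = E(K, 0x62) = 0x42; 0x5B ⊕ 0x42 = 0x19.
C[1]: S = E(K, 0x42) = 0x22; 0x2B ⊕ 0x22 = 0x09.

C[1] = 0x09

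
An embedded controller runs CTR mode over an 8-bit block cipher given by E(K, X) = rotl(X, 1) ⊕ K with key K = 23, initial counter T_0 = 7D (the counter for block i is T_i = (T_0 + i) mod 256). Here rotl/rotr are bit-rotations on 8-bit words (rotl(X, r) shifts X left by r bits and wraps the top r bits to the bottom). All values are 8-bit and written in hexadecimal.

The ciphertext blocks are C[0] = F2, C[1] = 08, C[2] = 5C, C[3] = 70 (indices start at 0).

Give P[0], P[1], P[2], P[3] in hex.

CTR decryption: S_i = E(K, T_i) where T_i is the counter for block i; P_i = C_i ⊕ S_i.
P[0]: T = 7D, S = E(K, T) = D9; F2 ⊕ D9 = 2B.
P[1]: T = 7E, S = E(K, T) = DF; 08 ⊕ DF = D7.
P[2]: T = 7F, S = E(K, T) = DD; 5C ⊕ DD = 81.
P[3]: T = 80, S = E(K, T) = 22; 70 ⊕ 22 = 52.

P[0] = 2B, P[1] = D7, P[2] = 81, P[3] = 52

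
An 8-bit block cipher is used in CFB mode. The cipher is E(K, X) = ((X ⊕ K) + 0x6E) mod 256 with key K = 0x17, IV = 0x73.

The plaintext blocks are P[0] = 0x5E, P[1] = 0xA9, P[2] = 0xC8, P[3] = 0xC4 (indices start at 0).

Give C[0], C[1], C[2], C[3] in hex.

C[0] = 0x8C, C[1] = 0xA0, C[2] = 0xED, C[3] = 0xAC

CFB encryption: C_i = P_i ⊕ E(K, C_{i−1}), with C_{−1} = IV.
C[0]: E(K, 0x73) = 0xD2; 0x5E ⊕ 0xD2 = 0x8C.
C[1]: E(K, 0x8C) = 0x09; 0xA9 ⊕ 0x09 = 0xA0.
C[2]: E(K, 0xA0) = 0x25; 0xC8 ⊕ 0x25 = 0xED.
C[3]: E(K, 0xED) = 0x68; 0xC4 ⊕ 0x68 = 0xAC.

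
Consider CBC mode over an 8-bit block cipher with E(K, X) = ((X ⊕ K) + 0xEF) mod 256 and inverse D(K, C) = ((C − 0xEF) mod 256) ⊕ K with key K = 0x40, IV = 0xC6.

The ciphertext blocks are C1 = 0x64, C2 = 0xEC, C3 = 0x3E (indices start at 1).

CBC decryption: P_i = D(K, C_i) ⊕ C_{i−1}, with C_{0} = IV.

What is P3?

P3 = 0xE3

P3: D(K, 0x3E) = 0x0F; 0x0F ⊕ 0xEC = 0xE3.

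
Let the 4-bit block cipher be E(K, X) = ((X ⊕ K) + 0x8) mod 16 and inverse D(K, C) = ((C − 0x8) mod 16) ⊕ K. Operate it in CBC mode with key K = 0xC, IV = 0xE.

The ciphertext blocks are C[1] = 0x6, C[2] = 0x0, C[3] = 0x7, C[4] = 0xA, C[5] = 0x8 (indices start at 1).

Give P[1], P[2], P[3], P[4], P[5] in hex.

CBC decryption: P_i = D(K, C_i) ⊕ C_{i−1}, with C_{0} = IV.
P[1]: D(K, 0x6) = 0x2; 0x2 ⊕ 0xE = 0xC.
P[2]: D(K, 0x0) = 0x4; 0x4 ⊕ 0x6 = 0x2.
P[3]: D(K, 0x7) = 0x3; 0x3 ⊕ 0x0 = 0x3.
P[4]: D(K, 0xA) = 0xE; 0xE ⊕ 0x7 = 0x9.
P[5]: D(K, 0x8) = 0xC; 0xC ⊕ 0xA = 0x6.

P[1] = 0xC, P[2] = 0x2, P[3] = 0x3, P[4] = 0x9, P[5] = 0x6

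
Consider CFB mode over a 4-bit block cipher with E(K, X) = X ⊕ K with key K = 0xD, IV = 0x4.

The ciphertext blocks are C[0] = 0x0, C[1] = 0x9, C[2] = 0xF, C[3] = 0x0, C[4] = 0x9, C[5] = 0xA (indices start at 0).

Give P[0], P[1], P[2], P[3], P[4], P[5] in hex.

CFB decryption: P_i = C_i ⊕ E(K, C_{i−1}), with C_{−1} = IV.
P[0]: E(K, 0x4) = 0x9; 0x0 ⊕ 0x9 = 0x9.
P[1]: E(K, 0x0) = 0xD; 0x9 ⊕ 0xD = 0x4.
P[2]: E(K, 0x9) = 0x4; 0xF ⊕ 0x4 = 0xB.
P[3]: E(K, 0xF) = 0x2; 0x0 ⊕ 0x2 = 0x2.
P[4]: E(K, 0x0) = 0xD; 0x9 ⊕ 0xD = 0x4.
P[5]: E(K, 0x9) = 0x4; 0xA ⊕ 0x4 = 0xE.

P[0] = 0x9, P[1] = 0x4, P[2] = 0xB, P[3] = 0x2, P[4] = 0x4, P[5] = 0xE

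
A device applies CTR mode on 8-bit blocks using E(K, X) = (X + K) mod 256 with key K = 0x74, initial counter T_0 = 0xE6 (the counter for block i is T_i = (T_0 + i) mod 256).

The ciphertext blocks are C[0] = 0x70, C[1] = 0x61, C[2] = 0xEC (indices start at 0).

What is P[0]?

CTR decryption: S_i = E(K, T_i) where T_i is the counter for block i; P_i = C_i ⊕ S_i.
P[0]: T = 0xE6, S = E(K, T) = 0x5A; 0x70 ⊕ 0x5A = 0x2A.

P[0] = 0x2A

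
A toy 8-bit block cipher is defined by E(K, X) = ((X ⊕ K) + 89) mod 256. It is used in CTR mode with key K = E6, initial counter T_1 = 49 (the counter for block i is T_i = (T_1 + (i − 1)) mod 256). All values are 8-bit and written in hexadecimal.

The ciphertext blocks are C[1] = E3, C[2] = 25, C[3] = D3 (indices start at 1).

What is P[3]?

P[3] = E5

CTR decryption: S_i = E(K, T_i) where T_i is the counter for block i; P_i = C_i ⊕ S_i.
P[3]: T = 4B, S = E(K, T) = 36; D3 ⊕ 36 = E5.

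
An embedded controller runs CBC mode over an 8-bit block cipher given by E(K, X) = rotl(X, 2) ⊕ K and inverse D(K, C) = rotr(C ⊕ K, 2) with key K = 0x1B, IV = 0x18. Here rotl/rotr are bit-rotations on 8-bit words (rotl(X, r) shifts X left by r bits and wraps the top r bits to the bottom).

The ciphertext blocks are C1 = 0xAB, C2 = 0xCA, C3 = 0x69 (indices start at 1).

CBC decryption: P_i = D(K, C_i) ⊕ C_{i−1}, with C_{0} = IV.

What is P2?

P2: D(K, 0xCA) = 0x74; 0x74 ⊕ 0xAB = 0xDF.

P2 = 0xDF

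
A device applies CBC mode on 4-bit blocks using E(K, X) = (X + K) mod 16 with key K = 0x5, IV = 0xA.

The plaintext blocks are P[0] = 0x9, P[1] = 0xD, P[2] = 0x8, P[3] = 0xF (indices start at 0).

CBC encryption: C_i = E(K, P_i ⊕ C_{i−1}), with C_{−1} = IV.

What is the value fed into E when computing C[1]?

0x5

C[0]: P[0] ⊕ 0xA = 0x3; E(K, 0x3) = 0x8.
C[1]: P[1] ⊕ 0x8 = 0x5; E(K, 0x5) = 0xA.
So the input to E for block [1] is 0x5.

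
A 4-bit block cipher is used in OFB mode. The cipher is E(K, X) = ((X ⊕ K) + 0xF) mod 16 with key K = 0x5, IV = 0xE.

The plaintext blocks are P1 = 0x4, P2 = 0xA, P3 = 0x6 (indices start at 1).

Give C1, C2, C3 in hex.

C1 = 0xE, C2 = 0x4, C3 = 0xC

OFB encryption: S_i = E(K, S_{i−1}) with S_{0} = IV; C_i = P_i ⊕ S_i.
C1: S = E(K, 0xE) = 0xA; 0x4 ⊕ 0xA = 0xE.
C2: S = E(K, 0xA) = 0xE; 0xA ⊕ 0xE = 0x4.
C3: S = E(K, 0xE) = 0xA; 0x6 ⊕ 0xA = 0xC.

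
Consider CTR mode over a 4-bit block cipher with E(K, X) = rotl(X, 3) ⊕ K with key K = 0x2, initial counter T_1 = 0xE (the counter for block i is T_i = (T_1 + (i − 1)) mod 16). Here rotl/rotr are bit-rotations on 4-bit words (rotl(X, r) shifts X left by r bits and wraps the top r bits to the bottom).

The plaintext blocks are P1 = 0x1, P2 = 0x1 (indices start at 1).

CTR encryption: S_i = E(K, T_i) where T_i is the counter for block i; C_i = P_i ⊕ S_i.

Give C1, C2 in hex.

C1 = 0x4, C2 = 0xC

C1: T = 0xE, S = E(K, T) = 0x5; 0x1 ⊕ 0x5 = 0x4.
C2: T = 0xF, S = E(K, T) = 0xD; 0x1 ⊕ 0xD = 0xC.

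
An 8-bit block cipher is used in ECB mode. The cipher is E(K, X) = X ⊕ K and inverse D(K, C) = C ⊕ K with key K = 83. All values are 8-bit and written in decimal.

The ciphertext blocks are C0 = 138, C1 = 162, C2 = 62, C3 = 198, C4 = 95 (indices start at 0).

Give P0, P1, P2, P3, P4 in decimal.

ECB decryption: P_i = D(K, C_i).
P0: D(K, 138) = 217.
P1: D(K, 162) = 241.
P2: D(K, 62) = 109.
P3: D(K, 198) = 149.
P4: D(K, 95) = 12.

P0 = 217, P1 = 241, P2 = 109, P3 = 149, P4 = 12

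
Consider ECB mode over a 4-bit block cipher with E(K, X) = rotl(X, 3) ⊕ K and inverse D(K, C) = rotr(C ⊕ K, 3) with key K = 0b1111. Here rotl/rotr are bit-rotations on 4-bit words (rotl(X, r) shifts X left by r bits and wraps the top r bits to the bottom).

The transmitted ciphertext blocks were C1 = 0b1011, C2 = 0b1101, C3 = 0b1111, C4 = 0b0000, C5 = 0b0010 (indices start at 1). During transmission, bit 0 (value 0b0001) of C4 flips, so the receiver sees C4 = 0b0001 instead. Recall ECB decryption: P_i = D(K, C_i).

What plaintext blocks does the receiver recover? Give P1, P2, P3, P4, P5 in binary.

P1 = 0b1000, P2 = 0b0100, P3 = 0b0000, P4 = 0b1101, P5 = 0b1011

Only C4 changed, to 0b0001. In ECB, a change in C_i affects only P_i. Decrypting the received ciphertext:
P1: D(K, 0b1011) = 0b1000.
P2: D(K, 0b1101) = 0b0100.
P3: D(K, 0b1111) = 0b0000.
P4: D(K, 0b0001) = 0b1101.
P5: D(K, 0b0010) = 0b1011.
Blocks that differ from the original plaintext: P4.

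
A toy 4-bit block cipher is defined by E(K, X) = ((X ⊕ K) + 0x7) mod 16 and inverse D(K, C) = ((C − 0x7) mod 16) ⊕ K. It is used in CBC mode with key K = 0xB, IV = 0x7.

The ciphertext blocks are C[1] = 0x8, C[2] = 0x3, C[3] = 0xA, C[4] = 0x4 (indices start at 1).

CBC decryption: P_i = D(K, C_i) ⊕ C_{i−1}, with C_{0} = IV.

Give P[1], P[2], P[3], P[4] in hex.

P[1] = 0xD, P[2] = 0xF, P[3] = 0xB, P[4] = 0xC

P[1]: D(K, 0x8) = 0xA; 0xA ⊕ 0x7 = 0xD.
P[2]: D(K, 0x3) = 0x7; 0x7 ⊕ 0x8 = 0xF.
P[3]: D(K, 0xA) = 0x8; 0x8 ⊕ 0x3 = 0xB.
P[4]: D(K, 0x4) = 0x6; 0x6 ⊕ 0xA = 0xC.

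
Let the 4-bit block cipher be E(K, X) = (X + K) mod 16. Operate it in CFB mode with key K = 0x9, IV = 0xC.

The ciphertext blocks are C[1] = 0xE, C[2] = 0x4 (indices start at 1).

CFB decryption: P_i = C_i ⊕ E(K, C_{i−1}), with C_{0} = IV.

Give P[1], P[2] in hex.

P[1]: E(K, 0xC) = 0x5; 0xE ⊕ 0x5 = 0xB.
P[2]: E(K, 0xE) = 0x7; 0x4 ⊕ 0x7 = 0x3.

P[1] = 0xB, P[2] = 0x3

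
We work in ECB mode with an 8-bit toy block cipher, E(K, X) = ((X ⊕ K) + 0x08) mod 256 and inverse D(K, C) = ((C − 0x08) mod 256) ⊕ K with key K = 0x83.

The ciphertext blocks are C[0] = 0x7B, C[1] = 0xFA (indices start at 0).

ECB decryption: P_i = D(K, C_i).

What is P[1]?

P[1] = 0x71

P[1]: D(K, 0xFA) = 0x71.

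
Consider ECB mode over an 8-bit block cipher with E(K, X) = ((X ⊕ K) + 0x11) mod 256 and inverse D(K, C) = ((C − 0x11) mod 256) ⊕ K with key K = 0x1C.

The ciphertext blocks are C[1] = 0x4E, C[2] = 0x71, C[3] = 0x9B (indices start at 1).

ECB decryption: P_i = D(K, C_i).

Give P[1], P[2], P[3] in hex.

P[1] = 0x21, P[2] = 0x7C, P[3] = 0x96

P[1]: D(K, 0x4E) = 0x21.
P[2]: D(K, 0x71) = 0x7C.
P[3]: D(K, 0x9B) = 0x96.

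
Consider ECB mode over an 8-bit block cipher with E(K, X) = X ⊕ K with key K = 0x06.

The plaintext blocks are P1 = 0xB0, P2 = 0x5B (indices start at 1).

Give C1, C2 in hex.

C1 = 0xB6, C2 = 0x5D

ECB encryption: C_i = E(K, P_i).
C1: E(K, 0xB0) = 0xB6.
C2: E(K, 0x5B) = 0x5D.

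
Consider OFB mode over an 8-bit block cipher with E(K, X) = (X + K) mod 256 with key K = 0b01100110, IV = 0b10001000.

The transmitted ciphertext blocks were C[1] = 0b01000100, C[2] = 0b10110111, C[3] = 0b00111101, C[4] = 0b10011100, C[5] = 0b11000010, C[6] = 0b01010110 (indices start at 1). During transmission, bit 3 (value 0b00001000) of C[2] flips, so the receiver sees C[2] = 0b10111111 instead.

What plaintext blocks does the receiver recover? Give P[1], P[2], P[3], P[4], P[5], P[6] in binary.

P[1] = 0b10101010, P[2] = 0b11101011, P[3] = 0b10000111, P[4] = 0b10111100, P[5] = 0b01000100, P[6] = 0b10111010

OFB decryption: S_i = E(K, S_{i−1}) with S_{0} = IV; P_i = C_i ⊕ S_i.
Only C[2] changed, to 0b10111111. In OFB, a change in C_i flips the same bit in P_i only; the keystream is unaffected. Decrypting the received ciphertext:
P[1]: S = E(K, 0b10001000) = 0b11101110; 0b01000100 ⊕ 0b11101110 = 0b10101010.
P[2]: S = E(K, 0b11101110) = 0b01010100; 0b10111111 ⊕ 0b01010100 = 0b11101011.
P[3]: S = E(K, 0b01010100) = 0b10111010; 0b00111101 ⊕ 0b10111010 = 0b10000111.
P[4]: S = E(K, 0b10111010) = 0b00100000; 0b10011100 ⊕ 0b00100000 = 0b10111100.
P[5]: S = E(K, 0b00100000) = 0b10000110; 0b11000010 ⊕ 0b10000110 = 0b01000100.
P[6]: S = E(K, 0b10000110) = 0b11101100; 0b01010110 ⊕ 0b11101100 = 0b10111010.
Blocks that differ from the original plaintext: P[2].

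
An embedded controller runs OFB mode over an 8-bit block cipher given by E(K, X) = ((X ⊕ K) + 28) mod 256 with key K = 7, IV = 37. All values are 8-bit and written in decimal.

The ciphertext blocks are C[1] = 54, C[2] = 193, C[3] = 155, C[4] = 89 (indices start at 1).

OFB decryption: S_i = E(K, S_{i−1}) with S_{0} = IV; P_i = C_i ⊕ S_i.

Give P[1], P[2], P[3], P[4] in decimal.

P[1]: S = E(K, 37) = 62; 54 ⊕ 62 = 8.
P[2]: S = E(K, 62) = 85; 193 ⊕ 85 = 148.
P[3]: S = E(K, 85) = 110; 155 ⊕ 110 = 245.
P[4]: S = E(K, 110) = 133; 89 ⊕ 133 = 220.

P[1] = 8, P[2] = 148, P[3] = 245, P[4] = 220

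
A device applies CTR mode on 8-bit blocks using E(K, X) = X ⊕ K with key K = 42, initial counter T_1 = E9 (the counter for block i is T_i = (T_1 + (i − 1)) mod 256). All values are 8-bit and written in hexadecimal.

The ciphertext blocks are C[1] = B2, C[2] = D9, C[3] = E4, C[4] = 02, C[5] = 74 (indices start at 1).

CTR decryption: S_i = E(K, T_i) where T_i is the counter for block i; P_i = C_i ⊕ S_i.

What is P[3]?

P[3]: T = EB, S = E(K, T) = A9; E4 ⊕ A9 = 4D.

P[3] = 4D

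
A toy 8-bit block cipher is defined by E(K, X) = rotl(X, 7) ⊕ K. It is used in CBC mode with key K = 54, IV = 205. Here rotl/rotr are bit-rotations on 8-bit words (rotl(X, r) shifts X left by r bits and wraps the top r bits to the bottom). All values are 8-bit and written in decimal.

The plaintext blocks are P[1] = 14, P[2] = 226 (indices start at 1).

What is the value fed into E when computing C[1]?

CBC encryption: C_i = E(K, P_i ⊕ C_{i−1}), with C_{0} = IV.
C[1]: P[1] ⊕ 205 = 195; E(K, 195) = 215.
So the input to E for block [1] is 195.

195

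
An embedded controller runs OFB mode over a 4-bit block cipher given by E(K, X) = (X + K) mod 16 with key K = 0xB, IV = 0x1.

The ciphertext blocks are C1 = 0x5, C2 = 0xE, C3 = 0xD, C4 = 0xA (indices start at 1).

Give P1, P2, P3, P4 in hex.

OFB decryption: S_i = E(K, S_{i−1}) with S_{0} = IV; P_i = C_i ⊕ S_i.
P1: S = E(K, 0x1) = 0xC; 0x5 ⊕ 0xC = 0x9.
P2: S = E(K, 0xC) = 0x7; 0xE ⊕ 0x7 = 0x9.
P3: S = E(K, 0x7) = 0x2; 0xD ⊕ 0x2 = 0xF.
P4: S = E(K, 0x2) = 0xD; 0xA ⊕ 0xD = 0x7.

P1 = 0x9, P2 = 0x9, P3 = 0xF, P4 = 0x7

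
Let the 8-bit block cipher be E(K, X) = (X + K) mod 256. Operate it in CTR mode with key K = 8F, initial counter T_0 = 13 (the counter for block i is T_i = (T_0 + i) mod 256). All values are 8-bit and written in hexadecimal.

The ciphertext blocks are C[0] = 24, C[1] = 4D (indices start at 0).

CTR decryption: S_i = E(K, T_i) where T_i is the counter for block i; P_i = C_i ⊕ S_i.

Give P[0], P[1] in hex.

P[0] = 86, P[1] = EE

P[0]: T = 13, S = E(K, T) = A2; 24 ⊕ A2 = 86.
P[1]: T = 14, S = E(K, T) = A3; 4D ⊕ A3 = EE.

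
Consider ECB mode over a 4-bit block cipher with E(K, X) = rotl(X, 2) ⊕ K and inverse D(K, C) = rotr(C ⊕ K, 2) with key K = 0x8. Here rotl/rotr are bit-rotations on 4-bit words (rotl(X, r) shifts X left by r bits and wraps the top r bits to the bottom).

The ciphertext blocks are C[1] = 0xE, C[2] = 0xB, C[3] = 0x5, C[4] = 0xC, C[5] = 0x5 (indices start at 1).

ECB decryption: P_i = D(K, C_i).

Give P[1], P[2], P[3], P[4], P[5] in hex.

P[1] = 0x9, P[2] = 0xC, P[3] = 0x7, P[4] = 0x1, P[5] = 0x7

P[1]: D(K, 0xE) = 0x9.
P[2]: D(K, 0xB) = 0xC.
P[3]: D(K, 0x5) = 0x7.
P[4]: D(K, 0xC) = 0x1.
P[5]: D(K, 0x5) = 0x7.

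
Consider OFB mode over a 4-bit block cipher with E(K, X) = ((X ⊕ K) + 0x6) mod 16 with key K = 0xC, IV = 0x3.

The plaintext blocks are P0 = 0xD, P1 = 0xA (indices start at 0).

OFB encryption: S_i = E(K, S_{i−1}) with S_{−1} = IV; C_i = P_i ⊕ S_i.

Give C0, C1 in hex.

C0 = 0x8, C1 = 0x5

C0: S = E(K, 0x3) = 0x5; 0xD ⊕ 0x5 = 0x8.
C1: S = E(K, 0x5) = 0xF; 0xA ⊕ 0xF = 0x5.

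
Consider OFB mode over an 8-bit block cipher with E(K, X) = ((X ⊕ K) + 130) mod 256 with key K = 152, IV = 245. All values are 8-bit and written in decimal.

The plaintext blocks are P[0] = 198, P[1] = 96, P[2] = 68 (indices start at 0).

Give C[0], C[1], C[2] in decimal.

C[0] = 41, C[1] = 153, C[2] = 167

OFB encryption: S_i = E(K, S_{i−1}) with S_{−1} = IV; C_i = P_i ⊕ S_i.
C[0]: S = E(K, 245) = 239; 198 ⊕ 239 = 41.
C[1]: S = E(K, 239) = 249; 96 ⊕ 249 = 153.
C[2]: S = E(K, 249) = 227; 68 ⊕ 227 = 167.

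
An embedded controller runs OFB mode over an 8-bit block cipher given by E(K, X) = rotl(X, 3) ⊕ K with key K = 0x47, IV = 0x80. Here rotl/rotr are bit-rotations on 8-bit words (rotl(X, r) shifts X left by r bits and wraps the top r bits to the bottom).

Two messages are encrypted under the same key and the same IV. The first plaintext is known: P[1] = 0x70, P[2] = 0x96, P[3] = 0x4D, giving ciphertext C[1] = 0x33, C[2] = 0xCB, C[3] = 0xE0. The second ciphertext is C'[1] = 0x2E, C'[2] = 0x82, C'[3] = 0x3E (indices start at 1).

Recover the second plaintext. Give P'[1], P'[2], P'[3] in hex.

P'[1] = 0x6D, P'[2] = 0xDF, P'[3] = 0x93

In OFB with a reused IV, both messages share the same keystream S_i, so C_i ⊕ C'_i = P_i ⊕ P'_i and thus P'_i = P_i ⊕ C_i ⊕ C'_i.
P'[1]: 0x70 ⊕ 0x33 ⊕ 0x2E = 0x6D.
P'[2]: 0x96 ⊕ 0xCB ⊕ 0x82 = 0xDF.
P'[3]: 0x4D ⊕ 0xE0 ⊕ 0x3E = 0x93.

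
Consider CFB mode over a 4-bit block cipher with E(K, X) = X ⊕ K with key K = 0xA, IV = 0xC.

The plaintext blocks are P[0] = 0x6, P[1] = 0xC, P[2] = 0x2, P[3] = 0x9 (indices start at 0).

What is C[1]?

C[1] = 0x6

CFB encryption: C_i = P_i ⊕ E(K, C_{i−1}), with C_{−1} = IV.
C[0]: E(K, 0xC) = 0x6; 0x6 ⊕ 0x6 = 0x0.
C[1]: E(K, 0x0) = 0xA; 0xC ⊕ 0xA = 0x6.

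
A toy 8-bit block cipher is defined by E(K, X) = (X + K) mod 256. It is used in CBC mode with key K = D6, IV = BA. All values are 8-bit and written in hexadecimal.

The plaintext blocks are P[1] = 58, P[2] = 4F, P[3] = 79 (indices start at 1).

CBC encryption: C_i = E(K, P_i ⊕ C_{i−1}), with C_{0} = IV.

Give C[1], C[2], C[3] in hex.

C[1]: P[1] ⊕ BA = E2; E(K, E2) = B8.
C[2]: P[2] ⊕ B8 = F7; E(K, F7) = CD.
C[3]: P[3] ⊕ CD = B4; E(K, B4) = 8A.

C[1] = B8, C[2] = CD, C[3] = 8A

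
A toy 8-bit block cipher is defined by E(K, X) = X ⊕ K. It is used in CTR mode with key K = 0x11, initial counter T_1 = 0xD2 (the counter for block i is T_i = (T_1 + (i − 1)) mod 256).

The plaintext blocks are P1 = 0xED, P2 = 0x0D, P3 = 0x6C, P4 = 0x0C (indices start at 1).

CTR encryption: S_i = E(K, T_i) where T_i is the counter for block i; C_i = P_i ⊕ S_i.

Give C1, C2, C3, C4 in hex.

C1 = 0x2E, C2 = 0xCF, C3 = 0xA9, C4 = 0xC8

C1: T = 0xD2, S = E(K, T) = 0xC3; 0xED ⊕ 0xC3 = 0x2E.
C2: T = 0xD3, S = E(K, T) = 0xC2; 0x0D ⊕ 0xC2 = 0xCF.
C3: T = 0xD4, S = E(K, T) = 0xC5; 0x6C ⊕ 0xC5 = 0xA9.
C4: T = 0xD5, S = E(K, T) = 0xC4; 0x0C ⊕ 0xC4 = 0xC8.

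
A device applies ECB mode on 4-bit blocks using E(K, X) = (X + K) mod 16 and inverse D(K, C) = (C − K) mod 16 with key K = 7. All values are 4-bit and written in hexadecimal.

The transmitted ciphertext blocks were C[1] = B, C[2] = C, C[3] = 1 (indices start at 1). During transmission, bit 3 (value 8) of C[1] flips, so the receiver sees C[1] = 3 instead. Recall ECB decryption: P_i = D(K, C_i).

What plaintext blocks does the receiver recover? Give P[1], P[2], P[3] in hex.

P[1] = C, P[2] = 5, P[3] = A

Only C[1] changed, to 3. In ECB, a change in C_i affects only P_i. Decrypting the received ciphertext:
P[1]: D(K, 3) = C.
P[2]: D(K, C) = 5.
P[3]: D(K, 1) = A.
Blocks that differ from the original plaintext: P[1].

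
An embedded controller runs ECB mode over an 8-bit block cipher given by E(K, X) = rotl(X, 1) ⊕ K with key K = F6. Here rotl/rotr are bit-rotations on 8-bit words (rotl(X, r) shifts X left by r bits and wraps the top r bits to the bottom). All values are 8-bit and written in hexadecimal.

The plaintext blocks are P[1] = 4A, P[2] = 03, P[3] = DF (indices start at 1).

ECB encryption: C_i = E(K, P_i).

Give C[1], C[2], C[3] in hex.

C[1]: E(K, 4A) = 62.
C[2]: E(K, 03) = F0.
C[3]: E(K, DF) = 49.

C[1] = 62, C[2] = F0, C[3] = 49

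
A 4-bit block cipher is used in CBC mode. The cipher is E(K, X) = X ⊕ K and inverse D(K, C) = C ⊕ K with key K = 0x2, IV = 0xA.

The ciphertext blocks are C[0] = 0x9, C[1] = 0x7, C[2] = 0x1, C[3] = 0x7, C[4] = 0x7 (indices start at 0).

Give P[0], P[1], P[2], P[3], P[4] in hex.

CBC decryption: P_i = D(K, C_i) ⊕ C_{i−1}, with C_{−1} = IV.
P[0]: D(K, 0x9) = 0xB; 0xB ⊕ 0xA = 0x1.
P[1]: D(K, 0x7) = 0x5; 0x5 ⊕ 0x9 = 0xC.
P[2]: D(K, 0x1) = 0x3; 0x3 ⊕ 0x7 = 0x4.
P[3]: D(K, 0x7) = 0x5; 0x5 ⊕ 0x1 = 0x4.
P[4]: D(K, 0x7) = 0x5; 0x5 ⊕ 0x7 = 0x2.

P[0] = 0x1, P[1] = 0xC, P[2] = 0x4, P[3] = 0x4, P[4] = 0x2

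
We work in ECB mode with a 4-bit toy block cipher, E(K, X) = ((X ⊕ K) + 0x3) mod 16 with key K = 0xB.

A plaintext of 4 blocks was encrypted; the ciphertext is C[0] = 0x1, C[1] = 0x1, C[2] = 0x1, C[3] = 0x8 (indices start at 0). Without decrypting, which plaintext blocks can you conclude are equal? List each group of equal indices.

P[0] = P[1] = P[2]

ECB encrypts each block independently with the same key, so equal ciphertext blocks imply equal plaintext blocks.
C[0] = C[1] = C[2] = 0x1, so P[0] = P[1] = P[2].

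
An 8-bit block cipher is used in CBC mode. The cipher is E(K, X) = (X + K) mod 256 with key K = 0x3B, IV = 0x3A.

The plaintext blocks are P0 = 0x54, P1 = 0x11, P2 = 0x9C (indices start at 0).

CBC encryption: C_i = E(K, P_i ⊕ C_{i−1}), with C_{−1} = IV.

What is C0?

C0: P0 ⊕ 0x3A = 0x6E; E(K, 0x6E) = 0xA9.

C0 = 0xA9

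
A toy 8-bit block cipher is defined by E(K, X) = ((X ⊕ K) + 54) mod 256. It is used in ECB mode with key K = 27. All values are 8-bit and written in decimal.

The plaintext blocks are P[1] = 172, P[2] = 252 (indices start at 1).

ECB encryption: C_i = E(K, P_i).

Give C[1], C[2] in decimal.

C[1]: E(K, 172) = 237.
C[2]: E(K, 252) = 29.

C[1] = 237, C[2] = 29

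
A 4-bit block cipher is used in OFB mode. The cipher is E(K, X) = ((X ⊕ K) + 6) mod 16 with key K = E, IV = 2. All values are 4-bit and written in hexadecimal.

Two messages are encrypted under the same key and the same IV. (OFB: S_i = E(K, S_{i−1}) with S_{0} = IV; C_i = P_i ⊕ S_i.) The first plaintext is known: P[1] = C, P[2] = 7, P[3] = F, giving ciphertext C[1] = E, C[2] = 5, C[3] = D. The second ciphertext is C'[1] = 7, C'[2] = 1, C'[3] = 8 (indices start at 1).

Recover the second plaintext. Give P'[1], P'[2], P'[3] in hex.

P'[1] = 5, P'[2] = 3, P'[3] = A

In OFB with a reused IV, both messages share the same keystream S_i, so C_i ⊕ C'_i = P_i ⊕ P'_i and thus P'_i = P_i ⊕ C_i ⊕ C'_i.
P'[1]: C ⊕ E ⊕ 7 = 5.
P'[2]: 7 ⊕ 5 ⊕ 1 = 3.
P'[3]: F ⊕ D ⊕ 8 = A.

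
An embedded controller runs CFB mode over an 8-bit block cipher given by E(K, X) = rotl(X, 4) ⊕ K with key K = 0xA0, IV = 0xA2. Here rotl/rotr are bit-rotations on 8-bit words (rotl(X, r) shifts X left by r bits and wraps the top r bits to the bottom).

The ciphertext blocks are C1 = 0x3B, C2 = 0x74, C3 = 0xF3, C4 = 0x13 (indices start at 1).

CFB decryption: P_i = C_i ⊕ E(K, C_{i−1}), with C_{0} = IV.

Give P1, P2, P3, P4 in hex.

P1 = 0xB1, P2 = 0x67, P3 = 0x14, P4 = 0x8C

P1: E(K, 0xA2) = 0x8A; 0x3B ⊕ 0x8A = 0xB1.
P2: E(K, 0x3B) = 0x13; 0x74 ⊕ 0x13 = 0x67.
P3: E(K, 0x74) = 0xE7; 0xF3 ⊕ 0xE7 = 0x14.
P4: E(K, 0xF3) = 0x9F; 0x13 ⊕ 0x9F = 0x8C.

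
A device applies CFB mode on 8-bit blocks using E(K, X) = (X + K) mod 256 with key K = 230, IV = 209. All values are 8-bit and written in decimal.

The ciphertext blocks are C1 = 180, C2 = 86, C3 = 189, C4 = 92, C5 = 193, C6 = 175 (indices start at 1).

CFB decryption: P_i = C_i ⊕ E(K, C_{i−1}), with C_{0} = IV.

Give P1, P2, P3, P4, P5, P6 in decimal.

P1: E(K, 209) = 183; 180 ⊕ 183 = 3.
P2: E(K, 180) = 154; 86 ⊕ 154 = 204.
P3: E(K, 86) = 60; 189 ⊕ 60 = 129.
P4: E(K, 189) = 163; 92 ⊕ 163 = 255.
P5: E(K, 92) = 66; 193 ⊕ 66 = 131.
P6: E(K, 193) = 167; 175 ⊕ 167 = 8.

P1 = 3, P2 = 204, P3 = 129, P4 = 255, P5 = 131, P6 = 8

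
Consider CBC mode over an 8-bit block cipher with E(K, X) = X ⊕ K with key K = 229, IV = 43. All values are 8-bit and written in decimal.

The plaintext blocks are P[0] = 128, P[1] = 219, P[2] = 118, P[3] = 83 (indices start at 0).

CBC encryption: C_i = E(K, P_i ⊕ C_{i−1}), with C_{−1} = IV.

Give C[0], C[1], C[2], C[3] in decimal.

C[0] = 78, C[1] = 112, C[2] = 227, C[3] = 85

C[0]: P[0] ⊕ 43 = 171; E(K, 171) = 78.
C[1]: P[1] ⊕ 78 = 149; E(K, 149) = 112.
C[2]: P[2] ⊕ 112 = 6; E(K, 6) = 227.
C[3]: P[3] ⊕ 227 = 176; E(K, 176) = 85.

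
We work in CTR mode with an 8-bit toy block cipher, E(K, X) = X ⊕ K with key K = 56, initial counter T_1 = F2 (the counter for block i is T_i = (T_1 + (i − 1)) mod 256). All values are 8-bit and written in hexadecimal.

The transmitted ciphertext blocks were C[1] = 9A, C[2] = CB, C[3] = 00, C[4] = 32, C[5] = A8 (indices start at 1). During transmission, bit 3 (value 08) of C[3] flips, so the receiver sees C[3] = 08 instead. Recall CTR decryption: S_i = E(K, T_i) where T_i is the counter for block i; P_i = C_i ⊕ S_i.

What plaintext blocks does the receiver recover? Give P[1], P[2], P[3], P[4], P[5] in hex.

P[1] = 3E, P[2] = 6E, P[3] = AA, P[4] = 91, P[5] = 08

Only C[3] changed, to 08. In CTR, a change in C_i flips the same bit in P_i only; the keystream is unaffected. Decrypting the received ciphertext:
P[1]: T = F2, S = E(K, T) = A4; 9A ⊕ A4 = 3E.
P[2]: T = F3, S = E(K, T) = A5; CB ⊕ A5 = 6E.
P[3]: T = F4, S = E(K, T) = A2; 08 ⊕ A2 = AA.
P[4]: T = F5, S = E(K, T) = A3; 32 ⊕ A3 = 91.
P[5]: T = F6, S = E(K, T) = A0; A8 ⊕ A0 = 08.
Blocks that differ from the original plaintext: P[3].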